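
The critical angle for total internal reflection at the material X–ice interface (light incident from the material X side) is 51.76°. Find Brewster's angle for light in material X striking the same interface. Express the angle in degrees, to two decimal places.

sin θ_c = n₂/n₁, so n₂/n₁ = sin 51.76° = 0.7854.
Brewster: tan θ_B = n₂/n₁ = 0.7854.
θ_B = arctan(0.7854) = 38.15°.

θ_B ≈ 38.15°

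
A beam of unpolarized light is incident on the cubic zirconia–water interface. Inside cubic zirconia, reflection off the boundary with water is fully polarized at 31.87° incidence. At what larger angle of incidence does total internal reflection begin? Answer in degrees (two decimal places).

θ_c ≈ 38.44°

n₂/n₁ = tan 31.87° = 0.6217; the critical angle satisfies sin θ_c = n₂/n₁.
θ_c = arcsin(0.6217) = 38.44°.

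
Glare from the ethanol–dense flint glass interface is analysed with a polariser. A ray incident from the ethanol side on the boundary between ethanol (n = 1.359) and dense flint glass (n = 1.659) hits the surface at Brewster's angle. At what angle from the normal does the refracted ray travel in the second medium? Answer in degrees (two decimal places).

θ_B = arctan(n₂/n₁) = arctan(1.659/1.359) = 50.68°.
Since θ_B + θ_t = 90° at Brewster incidence, θ_t = 90° − 50.68° = 39.32°.

θ_t ≈ 39.32°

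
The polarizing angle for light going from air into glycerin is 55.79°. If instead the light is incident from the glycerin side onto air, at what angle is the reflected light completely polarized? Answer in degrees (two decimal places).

Reversing the direction swaps n₁ and n₂, so tan θ_B' = 1/tan θ_B and θ_B' = 90° − θ_B.
Hence θ_B' = 90° − 55.79° = 34.21°.

θ_B' ≈ 34.21°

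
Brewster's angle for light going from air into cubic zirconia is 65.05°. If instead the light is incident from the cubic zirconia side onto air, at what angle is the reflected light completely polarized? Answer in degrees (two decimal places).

tan θ_B' = n₁/n₂ = 1/tan θ_B, so θ_B' = 90° − θ_B.
θ_B' = 90° − 65.05° = 24.95°.

θ_B' ≈ 24.95°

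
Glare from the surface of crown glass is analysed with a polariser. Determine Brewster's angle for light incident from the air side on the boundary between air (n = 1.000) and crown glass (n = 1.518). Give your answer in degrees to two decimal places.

Here n₂/n₁ = 1.518/1.000 = 1.5180, and Brewster's law gives tan θ_B = n₂/n₁. Taking the arctangent, θ_B = 56.62°.

θ_B ≈ 56.62°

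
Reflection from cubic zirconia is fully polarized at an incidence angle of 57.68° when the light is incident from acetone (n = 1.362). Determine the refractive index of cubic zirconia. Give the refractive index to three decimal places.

n ≈ 2.153

At the polarizing angle, tan θ_B = n₂/n₁ with n₁ on the incident side (acetone) and n₂ on the transmitted side (cubic zirconia).
n₂ = n₁ tan θ_B = 1.362 × tan 57.68° = 2.153.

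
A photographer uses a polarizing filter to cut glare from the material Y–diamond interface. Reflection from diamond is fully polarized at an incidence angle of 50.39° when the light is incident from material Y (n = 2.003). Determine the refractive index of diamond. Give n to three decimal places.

n ≈ 2.420

Brewster's law: tan θ_B = n₂/n₁ (light incident in material Y, refracted into diamond).
n₂ = n₁ tan θ_B = 2.003 × tan 50.39° = 2.420.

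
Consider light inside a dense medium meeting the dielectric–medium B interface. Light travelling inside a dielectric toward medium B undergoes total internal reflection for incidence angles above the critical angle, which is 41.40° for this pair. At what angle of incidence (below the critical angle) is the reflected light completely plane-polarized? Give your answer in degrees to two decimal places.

At the critical angle sin θ_c = n₂/n₁, giving n₂/n₁ = sin 41.40° = 0.6613.
Then tan θ_B = n₂/n₁ = 0.6613, so θ_B = arctan 0.6613 = 33.48°.

θ_B ≈ 33.48°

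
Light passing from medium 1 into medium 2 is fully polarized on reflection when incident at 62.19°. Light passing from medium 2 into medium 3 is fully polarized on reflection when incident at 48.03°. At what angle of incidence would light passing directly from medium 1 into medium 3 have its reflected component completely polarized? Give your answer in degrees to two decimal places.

n₂/n₁ = tan 62.19° = 1.8959 and n₃/n₂ = tan 48.03° = 1.1118.
Multiplying, n₃/n₁ = 1.8959 × 1.1118 = 2.1078, and θ_B(1→3) = arctan 2.1078 = 64.62°.

θ_B ≈ 64.62°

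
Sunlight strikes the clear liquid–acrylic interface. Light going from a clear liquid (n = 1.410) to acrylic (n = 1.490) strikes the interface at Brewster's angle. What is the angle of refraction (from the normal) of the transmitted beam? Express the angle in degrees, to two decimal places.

First find Brewster's angle: tan θ_B = 1.490/1.410 = 1.0567, giving θ_B = 46.58°.
At Brewster's angle the reflected and refracted rays are perpendicular, so θ_t = 90° − θ_B = 90° − 46.58° = 43.42°.

θ_t ≈ 43.42°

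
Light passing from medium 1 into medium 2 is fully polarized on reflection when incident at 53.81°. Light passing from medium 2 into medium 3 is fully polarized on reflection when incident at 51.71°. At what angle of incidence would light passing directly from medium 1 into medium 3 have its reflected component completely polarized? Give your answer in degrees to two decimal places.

θ_B ≈ 59.99°

tan θ_B(1→2) = n₂/n₁ = tan 53.81° = 1.3668.
tan θ_B(2→3) = n₃/n₂ = tan 51.71° = 1.2667.
So n₃/n₁ = (n₂/n₁)(n₃/n₂) = 1.3668 × 1.2667 = 1.7313.
θ_B(1→3) = arctan(1.7313) = 59.99°.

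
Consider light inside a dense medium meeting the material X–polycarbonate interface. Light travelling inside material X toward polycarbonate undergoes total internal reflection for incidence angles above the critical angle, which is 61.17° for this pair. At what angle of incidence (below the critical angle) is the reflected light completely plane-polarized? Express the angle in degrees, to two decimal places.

θ_B ≈ 41.22°

n₂/n₁ = sin θ_c = sin 61.17° = 0.8761.
tan θ_B equals the same ratio, so θ_B = arctan(0.8761) = 41.22°.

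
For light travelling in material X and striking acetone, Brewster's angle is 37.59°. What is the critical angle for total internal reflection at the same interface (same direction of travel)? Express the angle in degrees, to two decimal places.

θ_c ≈ 50.34°

tan θ_B = n₂/n₁ = tan 37.59° = 0.7698.
Total internal reflection: sin θ_c = n₂/n₁ = 0.7698.
θ_c = arcsin(0.7698) = 50.34°.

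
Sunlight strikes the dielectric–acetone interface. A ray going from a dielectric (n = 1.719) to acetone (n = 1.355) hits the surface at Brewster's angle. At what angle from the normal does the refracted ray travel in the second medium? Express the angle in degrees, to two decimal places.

θ_t ≈ 51.75°

θ_B = arctan(n₂/n₁) = arctan(1.355/1.719) = 38.25°.
At Brewster's angle the reflected and refracted rays are perpendicular, so θ_t = 90° − θ_B = 90° − 38.25° = 51.75°.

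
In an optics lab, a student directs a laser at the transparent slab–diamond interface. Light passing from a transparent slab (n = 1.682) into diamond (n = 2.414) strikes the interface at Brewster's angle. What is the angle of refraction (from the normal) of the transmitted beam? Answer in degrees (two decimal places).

θ_t ≈ 34.87°

θ_B = arctan(n₂/n₁) = arctan(2.414/1.682) = 55.13°.
At Brewster's angle the reflected and refracted rays are perpendicular, so θ_t = 90° − θ_B = 90° − 55.13° = 34.87°.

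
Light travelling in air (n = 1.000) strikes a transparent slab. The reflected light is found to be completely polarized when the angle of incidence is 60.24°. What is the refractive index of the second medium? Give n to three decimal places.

At Brewster's angle, tan θ_B = n₂/n₁ with n₁ on the incident side (air) and n₂ on the transmitted side (a transparent slab).
n₂ = n₁ tan θ_B = 1.000 × tan 60.24° = 1.749.

n ≈ 1.749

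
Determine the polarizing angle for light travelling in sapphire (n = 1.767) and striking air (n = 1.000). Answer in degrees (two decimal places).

θ_B ≈ 29.51°

Brewster's condition: tan θ_B = n₂/n₁ = 1.000/1.767 = 0.5659. Taking the arctangent, θ_B = 29.51°.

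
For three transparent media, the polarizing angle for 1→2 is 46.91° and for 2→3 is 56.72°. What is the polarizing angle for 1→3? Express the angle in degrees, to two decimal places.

Each Brewster angle gives a ratio: n₂/n₁ = tan 46.91° = 1.0690, n₃/n₂ = tan 56.72° = 1.5235.
n₃/n₁ = 1.6286. Then tan θ_B(1→3) = n₃/n₁, so θ_B(1→3) = arctan(1.6286) = 58.45°.

θ_B ≈ 58.45°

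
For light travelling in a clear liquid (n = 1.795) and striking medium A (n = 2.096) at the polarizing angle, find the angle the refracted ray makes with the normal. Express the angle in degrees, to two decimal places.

θ_t ≈ 40.58°

First find Brewster's angle: tan θ_B = 2.096/1.795 = 1.1677, giving θ_B = 49.42°.
At Brewster's angle the reflected and refracted rays are perpendicular, so θ_t = 90° − θ_B = 90° − 49.42° = 40.58°.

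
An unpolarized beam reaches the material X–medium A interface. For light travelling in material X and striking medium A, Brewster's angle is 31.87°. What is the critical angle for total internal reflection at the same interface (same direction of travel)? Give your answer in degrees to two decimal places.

tan θ_B = n₂/n₁ = tan 31.87° = 0.6217.
Total internal reflection: sin θ_c = n₂/n₁ = 0.6217.
θ_c = arcsin(0.6217) = 38.44°.

θ_c ≈ 38.44°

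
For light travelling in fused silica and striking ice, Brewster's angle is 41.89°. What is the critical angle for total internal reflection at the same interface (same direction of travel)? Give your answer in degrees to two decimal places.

θ_c ≈ 63.76°

tan θ_B = n₂/n₁ = tan 41.89° = 0.8969.
Total internal reflection: sin θ_c = n₂/n₁ = 0.8969.
θ_c = arcsin(0.8969) = 63.76°.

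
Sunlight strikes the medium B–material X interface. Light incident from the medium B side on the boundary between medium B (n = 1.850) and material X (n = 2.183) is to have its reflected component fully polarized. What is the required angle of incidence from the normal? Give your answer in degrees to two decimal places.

θ_B ≈ 49.72°

Brewster's condition: tan θ_B = n₂/n₁ = 2.183/1.850 = 1.1800.
So θ_B = arctan 1.1800 = 49.72°.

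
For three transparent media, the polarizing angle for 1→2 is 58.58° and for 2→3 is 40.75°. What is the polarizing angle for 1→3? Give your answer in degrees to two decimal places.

n₂/n₁ = tan 58.58° = 1.6370 and n₃/n₂ = tan 40.75° = 0.8617.
Multiplying, n₃/n₁ = 1.6370 × 0.8617 = 1.4105, and θ_B(1→3) = arctan 1.4105 = 54.66°.

θ_B ≈ 54.66°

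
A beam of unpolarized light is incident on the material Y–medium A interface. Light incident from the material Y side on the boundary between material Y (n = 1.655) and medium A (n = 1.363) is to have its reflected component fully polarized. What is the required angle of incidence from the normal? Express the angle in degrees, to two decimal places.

tan θ_B = n₂/n₁ = 1.363/1.655 = 0.8236.
θ_B = arctan(0.8236) = 39.47°.

θ_B ≈ 39.47°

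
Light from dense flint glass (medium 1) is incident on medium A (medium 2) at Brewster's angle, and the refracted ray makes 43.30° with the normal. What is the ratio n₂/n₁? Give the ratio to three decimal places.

n₂/n₁ ≈ 1.061

At Brewster incidence θ_B = 90° − θ_t = 90° − 43.30° = 46.70°.
tan θ_B = n₂/n₁, so n₂/n₁ = tan 46.70° = 1.061.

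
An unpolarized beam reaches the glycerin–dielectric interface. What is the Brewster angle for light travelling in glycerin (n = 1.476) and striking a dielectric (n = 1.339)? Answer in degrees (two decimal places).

θ_B ≈ 42.21°

At Brewster's angle the reflected and refracted rays are perpendicular, which with Snell's law gives tan θ_B = n₂/n₁.
Brewster's condition: tan θ_B = n₂/n₁ = 1.339/1.476 = 0.9072.
So θ_B = arctan 0.9072 = 42.21°.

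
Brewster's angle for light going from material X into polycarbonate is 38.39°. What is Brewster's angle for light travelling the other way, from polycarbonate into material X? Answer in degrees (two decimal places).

θ_B' ≈ 51.61°

Reversing the direction swaps n₁ and n₂, so tan θ_B' = 1/tan θ_B and θ_B' = 90° − θ_B.
Hence θ_B' = 90° − 38.39° = 51.61°.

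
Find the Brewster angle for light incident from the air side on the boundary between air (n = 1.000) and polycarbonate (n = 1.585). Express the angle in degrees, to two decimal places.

Here n₂/n₁ = 1.585/1.000 = 1.5850, and Brewster's law gives tan θ_B = n₂/n₁.
θ_B = arctan(1.5850) = 57.75°.

θ_B ≈ 57.75°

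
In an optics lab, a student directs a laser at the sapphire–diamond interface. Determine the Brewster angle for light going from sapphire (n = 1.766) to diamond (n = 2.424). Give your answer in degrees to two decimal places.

Here n₂/n₁ = 2.424/1.766 = 1.3726, and Brewster's law gives tan θ_B = n₂/n₁.
So θ_B = arctan 1.3726 = 53.92°.

θ_B ≈ 53.92°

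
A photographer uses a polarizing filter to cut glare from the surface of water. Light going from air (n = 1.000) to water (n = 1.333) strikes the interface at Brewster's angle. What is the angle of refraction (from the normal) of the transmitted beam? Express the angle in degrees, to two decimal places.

First find Brewster's angle: tan θ_B = 1.333/1.000 = 1.3330, giving θ_B = 53.12°.
At Brewster's angle the reflected and refracted rays are perpendicular, so θ_t = 90° − θ_B = 90° − 53.12° = 36.88°.

θ_t ≈ 36.88°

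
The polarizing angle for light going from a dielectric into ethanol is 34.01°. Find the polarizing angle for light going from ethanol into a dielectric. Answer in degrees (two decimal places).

θ_B' ≈ 55.99°

The two Brewster angles are complementary: θ_B' = 90° − θ_B = 90° − 34.01° = 55.99°.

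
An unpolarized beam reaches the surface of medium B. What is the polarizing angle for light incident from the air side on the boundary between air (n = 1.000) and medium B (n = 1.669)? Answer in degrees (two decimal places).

θ_B ≈ 59.07°

At Brewster's angle the reflected and refracted rays are perpendicular, which with Snell's law gives tan θ_B = n₂/n₁.
tan θ_B = n₂/n₁ = 1.669/1.000 = 1.6690.
So θ_B = arctan 1.6690 = 59.07°.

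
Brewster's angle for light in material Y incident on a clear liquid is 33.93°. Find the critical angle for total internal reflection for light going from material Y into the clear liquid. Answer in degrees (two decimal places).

From Brewster, n₂/n₁ = tan θ_B = tan 33.93° = 0.6727.
Then sin θ_c = n₂/n₁ = 0.6727, so θ_c = arcsin 0.6727 = 42.28°.

θ_c ≈ 42.28°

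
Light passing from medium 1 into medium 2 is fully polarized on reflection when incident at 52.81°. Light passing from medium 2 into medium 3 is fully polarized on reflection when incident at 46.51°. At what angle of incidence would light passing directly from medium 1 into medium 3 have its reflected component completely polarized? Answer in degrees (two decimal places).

Each Brewster angle gives a ratio: n₂/n₁ = tan 52.81° = 1.3179, n₃/n₂ = tan 46.51° = 1.0541.
n₃/n₁ = 1.3893. Then tan θ_B(1→3) = n₃/n₁, so θ_B(1→3) = arctan(1.3893) = 54.25°.

θ_B ≈ 54.25°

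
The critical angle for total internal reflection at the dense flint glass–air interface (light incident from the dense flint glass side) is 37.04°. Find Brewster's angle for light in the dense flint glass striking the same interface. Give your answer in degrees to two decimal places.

n₂/n₁ = sin θ_c = sin 37.04° = 0.6024.
tan θ_B equals the same ratio, so θ_B = arctan(0.6024) = 31.06°.

θ_B ≈ 31.06°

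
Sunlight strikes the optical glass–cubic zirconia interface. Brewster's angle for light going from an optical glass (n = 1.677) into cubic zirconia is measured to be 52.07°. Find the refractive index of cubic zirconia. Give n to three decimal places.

n ≈ 2.152

At Brewster's angle, tan θ_B = n₂/n₁ with n₁ on the incident side (an optical glass) and n₂ on the transmitted side (cubic zirconia).
n₂ = n₁ tan θ_B = 1.677 × tan 52.07° = 2.152.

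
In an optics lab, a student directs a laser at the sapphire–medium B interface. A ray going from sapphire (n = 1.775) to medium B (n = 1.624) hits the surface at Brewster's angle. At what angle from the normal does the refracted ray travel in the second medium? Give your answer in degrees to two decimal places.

θ_t ≈ 47.54°

θ_B = arctan(n₂/n₁) = arctan(1.624/1.775) = 42.46°.
At Brewster's angle the reflected and refracted rays are perpendicular, so θ_t = 90° − θ_B = 90° − 42.46° = 47.54°.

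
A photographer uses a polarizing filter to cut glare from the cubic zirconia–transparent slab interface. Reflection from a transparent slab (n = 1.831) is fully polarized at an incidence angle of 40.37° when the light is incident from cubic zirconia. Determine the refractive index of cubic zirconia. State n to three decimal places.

Brewster's law: tan θ_B = n₂/n₁ (light incident in cubic zirconia, refracted into a transparent slab).
n₁ = n₂ / tan θ_B = 1.831 / tan 40.37° = 2.154.

n ≈ 2.154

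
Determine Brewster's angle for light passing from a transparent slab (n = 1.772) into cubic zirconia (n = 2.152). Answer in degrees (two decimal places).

θ_B ≈ 50.53°

The reflected p-component vanishes when tan θ_B = n₂/n₁.
tan θ_B = n₂/n₁ = 2.152/1.772 = 1.2144.
So θ_B = arctan 1.2144 = 50.53°.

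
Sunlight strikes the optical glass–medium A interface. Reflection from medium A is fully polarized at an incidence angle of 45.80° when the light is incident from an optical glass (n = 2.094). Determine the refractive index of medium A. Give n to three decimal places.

Brewster's law: tan θ_B = n₂/n₁ (light incident in an optical glass, refracted into medium A).
n₂ = n₁ tan θ_B = 2.094 × tan 45.80° = 2.153.

n ≈ 2.153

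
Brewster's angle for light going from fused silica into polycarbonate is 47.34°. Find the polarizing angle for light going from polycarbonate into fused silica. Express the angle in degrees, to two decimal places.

θ_B' ≈ 42.66°

The two Brewster angles are complementary: θ_B' = 90° − θ_B = 90° − 47.34° = 42.66°.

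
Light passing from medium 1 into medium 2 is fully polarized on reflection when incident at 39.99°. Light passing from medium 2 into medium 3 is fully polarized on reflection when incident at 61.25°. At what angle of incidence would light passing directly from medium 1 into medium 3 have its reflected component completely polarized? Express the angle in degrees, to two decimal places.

n₂/n₁ = tan 39.99° = 0.8388 and n₃/n₂ = tan 61.25° = 1.8228.
Multiplying, n₃/n₁ = 0.8388 × 1.8228 = 1.5289, and θ_B(1→3) = arctan 1.5289 = 56.81°.

θ_B ≈ 56.81°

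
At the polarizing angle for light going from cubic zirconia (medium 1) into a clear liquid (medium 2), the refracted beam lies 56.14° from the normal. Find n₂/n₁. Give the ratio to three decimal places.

At Brewster incidence θ_B = 90° − θ_t = 90° − 56.14° = 33.86°.
tan θ_B = n₂/n₁, so n₂/n₁ = tan 33.86° = 0.671.

n₂/n₁ ≈ 0.671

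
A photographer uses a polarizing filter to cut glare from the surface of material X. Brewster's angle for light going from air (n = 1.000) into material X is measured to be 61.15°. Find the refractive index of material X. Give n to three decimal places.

Full polarization of the reflected beam means tan θ_B = n₂/n₁, where n₁ is the incident medium (air).
n₂ = n₁ tan θ_B = 1.000 × tan 61.15° = 1.815.

n ≈ 1.815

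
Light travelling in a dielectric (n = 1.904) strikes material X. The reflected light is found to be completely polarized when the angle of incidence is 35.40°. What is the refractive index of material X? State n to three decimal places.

n ≈ 1.353

Full polarization of the reflected beam means tan θ_B = n₂/n₁, where n₁ is the incident medium (a dielectric).
n₂ = n₁ tan θ_B = 1.904 × tan 35.40° = 1.353.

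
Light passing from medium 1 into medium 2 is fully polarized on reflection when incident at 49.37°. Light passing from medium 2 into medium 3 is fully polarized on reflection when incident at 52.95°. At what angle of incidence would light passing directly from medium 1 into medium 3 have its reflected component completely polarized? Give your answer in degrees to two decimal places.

θ_B ≈ 57.07°

n₂/n₁ = tan 49.37° = 1.1655 and n₃/n₂ = tan 52.95° = 1.3246.
n₃/n₁ = 1.5438. Then tan θ_B(1→3) = n₃/n₁, so θ_B(1→3) = arctan(1.5438) = 57.07°.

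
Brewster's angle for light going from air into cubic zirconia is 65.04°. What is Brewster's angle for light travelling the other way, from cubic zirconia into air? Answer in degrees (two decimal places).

θ_B' ≈ 24.96°

The two Brewster angles are complementary: θ_B' = 90° − θ_B = 90° − 65.04° = 24.96°.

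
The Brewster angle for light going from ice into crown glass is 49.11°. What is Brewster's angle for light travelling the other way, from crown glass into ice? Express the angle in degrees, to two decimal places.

θ_B' ≈ 40.89°

tan θ_B' = n₁/n₂ = 1/tan θ_B, so θ_B' = 90° − θ_B.
θ_B' = 90° − 49.11° = 40.89°.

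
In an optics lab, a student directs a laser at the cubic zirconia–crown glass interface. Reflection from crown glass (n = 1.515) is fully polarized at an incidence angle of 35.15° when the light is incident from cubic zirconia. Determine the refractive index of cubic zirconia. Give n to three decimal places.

At Brewster's angle, tan θ_B = n₂/n₁ with n₁ on the incident side (cubic zirconia) and n₂ on the transmitted side (crown glass).
n₁ = n₂ / tan θ_B = 1.515 / tan 35.15° = 2.152.

n ≈ 2.152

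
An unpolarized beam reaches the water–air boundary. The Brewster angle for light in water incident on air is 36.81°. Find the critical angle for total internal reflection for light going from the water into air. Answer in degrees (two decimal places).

θ_c ≈ 48.45°

tan θ_B = n₂/n₁ = tan 36.81° = 0.7484.
Total internal reflection: sin θ_c = n₂/n₁ = 0.7484.
θ_c = arcsin(0.7484) = 48.45°.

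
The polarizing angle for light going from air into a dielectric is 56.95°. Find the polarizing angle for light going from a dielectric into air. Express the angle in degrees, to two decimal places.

Reversing the direction swaps n₁ and n₂, so tan θ_B' = 1/tan θ_B and θ_B' = 90° − θ_B.
Hence θ_B' = 90° − 56.95° = 33.05°.

θ_B' ≈ 33.05°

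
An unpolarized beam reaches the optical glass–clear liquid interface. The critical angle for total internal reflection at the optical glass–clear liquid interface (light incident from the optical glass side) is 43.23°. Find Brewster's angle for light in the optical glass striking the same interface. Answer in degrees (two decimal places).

θ_B ≈ 34.41°

sin θ_c = n₂/n₁, so n₂/n₁ = sin 43.23° = 0.6849.
Brewster: tan θ_B = n₂/n₁ = 0.6849.
θ_B = arctan(0.6849) = 34.41°.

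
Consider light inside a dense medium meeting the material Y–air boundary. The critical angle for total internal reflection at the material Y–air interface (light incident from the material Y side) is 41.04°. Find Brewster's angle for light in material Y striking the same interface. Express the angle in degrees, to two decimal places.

sin θ_c = n₂/n₁, so n₂/n₁ = sin 41.04° = 0.6566.
Brewster: tan θ_B = n₂/n₁ = 0.6566.
θ_B = arctan(0.6566) = 33.29°.

θ_B ≈ 33.29°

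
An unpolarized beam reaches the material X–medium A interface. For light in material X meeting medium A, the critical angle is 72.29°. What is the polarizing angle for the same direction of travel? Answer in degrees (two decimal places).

θ_B ≈ 43.61°

n₂/n₁ = sin θ_c = sin 72.29° = 0.9526.
tan θ_B equals the same ratio, so θ_B = arctan(0.9526) = 43.61°.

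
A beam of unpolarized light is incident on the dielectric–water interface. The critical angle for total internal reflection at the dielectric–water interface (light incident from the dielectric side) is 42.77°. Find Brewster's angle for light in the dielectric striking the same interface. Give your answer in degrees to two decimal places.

At the critical angle sin θ_c = n₂/n₁, giving n₂/n₁ = sin 42.77° = 0.6791.
Then tan θ_B = n₂/n₁ = 0.6791, so θ_B = arctan 0.6791 = 34.18°.

θ_B ≈ 34.18°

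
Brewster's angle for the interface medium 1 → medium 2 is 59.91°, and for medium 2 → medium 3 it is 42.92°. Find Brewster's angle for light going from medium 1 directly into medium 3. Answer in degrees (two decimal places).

θ_B ≈ 58.07°

Each Brewster angle gives a ratio: n₂/n₁ = tan 59.91° = 1.7258, n₃/n₂ = tan 42.92° = 0.9299.
n₃/n₁ = 1.6048. Then tan θ_B(1→3) = n₃/n₁, so θ_B(1→3) = arctan(1.6048) = 58.07°.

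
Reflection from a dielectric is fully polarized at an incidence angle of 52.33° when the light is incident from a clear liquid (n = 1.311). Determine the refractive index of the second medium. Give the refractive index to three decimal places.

Full polarization of the reflected beam means tan θ_B = n₂/n₁, where n₁ is the incident medium (a clear liquid).
n₂ = n₁ tan θ_B = 1.311 × tan 52.33° = 1.698.

n ≈ 1.698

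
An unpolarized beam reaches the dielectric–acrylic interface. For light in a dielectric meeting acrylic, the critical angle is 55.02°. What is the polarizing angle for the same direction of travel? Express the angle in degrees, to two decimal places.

sin θ_c = n₂/n₁, so n₂/n₁ = sin 55.02° = 0.8194.
Brewster: tan θ_B = n₂/n₁ = 0.8194.
θ_B = arctan(0.8194) = 39.33°.

θ_B ≈ 39.33°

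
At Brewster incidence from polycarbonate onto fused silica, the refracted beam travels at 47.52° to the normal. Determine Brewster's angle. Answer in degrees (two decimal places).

θ_B ≈ 42.48°

Brewster's condition makes the reflected and refracted beams perpendicular: θ_B + θ_t = 90°.
So θ_B = 90° − θ_t = 90° − 47.52° = 42.48°.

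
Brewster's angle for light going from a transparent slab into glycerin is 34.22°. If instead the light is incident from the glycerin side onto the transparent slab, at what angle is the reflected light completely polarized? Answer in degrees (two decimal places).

θ_B' ≈ 55.78°

Reversing the direction swaps n₁ and n₂, so tan θ_B' = 1/tan θ_B and θ_B' = 90° − θ_B.
Hence θ_B' = 90° − 34.22° = 55.78°.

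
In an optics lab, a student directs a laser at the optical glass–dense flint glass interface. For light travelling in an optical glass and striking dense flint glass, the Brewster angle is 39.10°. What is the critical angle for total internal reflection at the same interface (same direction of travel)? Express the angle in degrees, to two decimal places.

θ_c ≈ 54.36°

From Brewster, n₂/n₁ = tan θ_B = tan 39.10° = 0.8127.
Then sin θ_c = n₂/n₁ = 0.8127, so θ_c = arcsin 0.8127 = 54.36°.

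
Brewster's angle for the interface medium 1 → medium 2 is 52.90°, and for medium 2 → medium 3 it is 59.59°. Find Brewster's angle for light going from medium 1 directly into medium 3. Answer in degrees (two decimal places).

n₂/n₁ = tan 52.90° = 1.3222 and n₃/n₂ = tan 59.59° = 1.7038.
So n₃/n₁ = (n₂/n₁)(n₃/n₂) = 1.3222 × 1.7038 = 2.2528.
θ_B(1→3) = arctan(2.2528) = 66.06°.

θ_B ≈ 66.06°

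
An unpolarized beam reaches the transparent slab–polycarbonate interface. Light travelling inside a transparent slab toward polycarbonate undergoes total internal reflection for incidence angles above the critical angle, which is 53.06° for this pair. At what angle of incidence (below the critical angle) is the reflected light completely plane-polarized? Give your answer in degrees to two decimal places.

At the critical angle sin θ_c = n₂/n₁, giving n₂/n₁ = sin 53.06° = 0.7993.
Then tan θ_B = n₂/n₁ = 0.7993, so θ_B = arctan 0.7993 = 38.63°.

θ_B ≈ 38.63°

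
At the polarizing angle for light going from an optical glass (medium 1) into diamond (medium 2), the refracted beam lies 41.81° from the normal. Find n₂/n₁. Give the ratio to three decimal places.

θ_B + θ_t = 90°, so θ_B = 90° − 41.81° = 48.19°.
tan θ_B = n₂/n₁, so n₂/n₁ = tan 48.19° = 1.118.

n₂/n₁ ≈ 1.118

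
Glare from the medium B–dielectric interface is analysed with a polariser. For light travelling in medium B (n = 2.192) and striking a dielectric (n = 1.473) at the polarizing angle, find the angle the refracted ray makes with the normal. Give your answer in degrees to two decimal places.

First find Brewster's angle: tan θ_B = 1.473/2.192 = 0.6720, giving θ_B = 33.90°.
Since θ_B + θ_t = 90° at Brewster incidence, θ_t = 90° − 33.90° = 56.10°.

θ_t ≈ 56.10°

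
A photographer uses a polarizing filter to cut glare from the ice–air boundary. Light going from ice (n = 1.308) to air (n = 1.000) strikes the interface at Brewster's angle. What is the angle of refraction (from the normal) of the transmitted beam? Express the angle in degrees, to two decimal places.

θ_t ≈ 52.60°

θ_B = arctan(n₂/n₁) = arctan(1.000/1.308) = 37.40°.
At Brewster's angle the reflected and refracted rays are perpendicular, so θ_t = 90° − θ_B = 90° − 37.40° = 52.60°.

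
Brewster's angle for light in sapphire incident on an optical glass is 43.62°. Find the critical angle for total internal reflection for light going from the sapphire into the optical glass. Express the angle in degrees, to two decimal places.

tan θ_B = n₂/n₁ = tan 43.62° = 0.9530.
Total internal reflection: sin θ_c = n₂/n₁ = 0.9530.
θ_c = arcsin(0.9530) = 72.36°.

θ_c ≈ 72.36°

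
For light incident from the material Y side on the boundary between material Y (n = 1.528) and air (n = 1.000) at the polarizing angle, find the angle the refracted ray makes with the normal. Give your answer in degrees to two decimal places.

θ_t ≈ 56.80°

θ_B = arctan(n₂/n₁) = arctan(1.000/1.528) = 33.20°.
At Brewster's angle the reflected and refracted rays are perpendicular, so θ_t = 90° − θ_B = 90° − 33.20° = 56.80°.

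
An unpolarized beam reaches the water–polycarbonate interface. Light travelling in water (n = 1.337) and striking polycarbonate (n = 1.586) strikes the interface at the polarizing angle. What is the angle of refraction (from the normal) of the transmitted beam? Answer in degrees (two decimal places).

θ_t ≈ 40.13°

θ_B = arctan(n₂/n₁) = arctan(1.586/1.337) = 49.87°.
Since θ_B + θ_t = 90° at Brewster incidence, θ_t = 90° − 49.87° = 40.13°.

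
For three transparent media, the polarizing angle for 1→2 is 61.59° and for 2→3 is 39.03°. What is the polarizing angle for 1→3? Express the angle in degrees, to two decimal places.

n₂/n₁ = tan 61.59° = 1.8487 and n₃/n₂ = tan 39.03° = 0.8107.
So n₃/n₁ = (n₂/n₁)(n₃/n₂) = 1.8487 × 0.8107 = 1.4986.
θ_B(1→3) = arctan(1.4986) = 56.29°.

θ_B ≈ 56.29°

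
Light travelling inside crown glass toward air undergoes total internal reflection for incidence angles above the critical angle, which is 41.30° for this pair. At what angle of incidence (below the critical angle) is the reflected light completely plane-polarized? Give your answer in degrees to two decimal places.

θ_B ≈ 33.42°

sin θ_c = n₂/n₁, so n₂/n₁ = sin 41.30° = 0.6600.
Brewster: tan θ_B = n₂/n₁ = 0.6600.
θ_B = arctan(0.6600) = 33.42°.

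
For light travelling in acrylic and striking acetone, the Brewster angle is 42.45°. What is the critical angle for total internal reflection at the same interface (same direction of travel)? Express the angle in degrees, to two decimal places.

θ_c ≈ 66.17°

tan θ_B = n₂/n₁ = tan 42.45° = 0.9147.
Total internal reflection: sin θ_c = n₂/n₁ = 0.9147.
θ_c = arcsin(0.9147) = 66.17°.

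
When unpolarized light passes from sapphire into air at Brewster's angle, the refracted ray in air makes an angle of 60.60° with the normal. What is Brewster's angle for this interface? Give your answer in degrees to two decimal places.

Since the reflected and refracted rays are at right angles at the polarizing angle, θ_B + θ_t = 90°.
So θ_B = 90° − θ_t = 90° − 60.60° = 29.40°.

θ_B ≈ 29.40°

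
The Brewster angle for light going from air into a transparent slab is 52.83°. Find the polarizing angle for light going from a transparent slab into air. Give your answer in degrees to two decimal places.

θ_B' ≈ 37.17°

tan θ_B' = n₁/n₂ = 1/tan θ_B, so θ_B' = 90° − θ_B.
θ_B' = 90° − 52.83° = 37.17°.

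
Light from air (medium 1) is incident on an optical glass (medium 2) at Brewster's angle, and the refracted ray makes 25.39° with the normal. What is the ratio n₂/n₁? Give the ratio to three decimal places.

At Brewster incidence θ_B = 90° − θ_t = 90° − 25.39° = 64.61°.
tan θ_B = n₂/n₁, so n₂/n₁ = tan 64.61° = 2.107.

n₂/n₁ ≈ 2.107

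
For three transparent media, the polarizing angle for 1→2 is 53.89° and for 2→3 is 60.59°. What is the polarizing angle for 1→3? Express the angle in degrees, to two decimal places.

n₂/n₁ = tan 53.89° = 1.3708 and n₃/n₂ = tan 60.59° = 1.7740.
Multiplying, n₃/n₁ = 1.3708 × 1.7740 = 2.4319, and θ_B(1→3) = arctan 2.4319 = 67.65°.

θ_B ≈ 67.65°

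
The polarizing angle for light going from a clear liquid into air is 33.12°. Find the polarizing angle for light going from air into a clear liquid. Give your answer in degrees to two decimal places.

θ_B' ≈ 56.88°

Reversing the direction swaps n₁ and n₂, so tan θ_B' = 1/tan θ_B and θ_B' = 90° − θ_B.
Hence θ_B' = 90° − 33.12° = 56.88°.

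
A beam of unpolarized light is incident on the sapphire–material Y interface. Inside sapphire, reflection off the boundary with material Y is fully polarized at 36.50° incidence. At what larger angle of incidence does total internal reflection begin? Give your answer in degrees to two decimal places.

From Brewster, n₂/n₁ = tan θ_B = tan 36.50° = 0.7400.
Then sin θ_c = n₂/n₁ = 0.7400, so θ_c = arcsin 0.7400 = 47.73°.

θ_c ≈ 47.73°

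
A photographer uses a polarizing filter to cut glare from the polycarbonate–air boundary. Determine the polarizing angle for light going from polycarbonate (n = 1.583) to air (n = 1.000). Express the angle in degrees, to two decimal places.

θ_B ≈ 32.28°

At Brewster's angle the reflected and refracted rays are perpendicular, which with Snell's law gives tan θ_B = n₂/n₁.
Brewster's condition: tan θ_B = n₂/n₁ = 1.000/1.583 = 0.6317. Taking the arctangent, θ_B = 32.28°.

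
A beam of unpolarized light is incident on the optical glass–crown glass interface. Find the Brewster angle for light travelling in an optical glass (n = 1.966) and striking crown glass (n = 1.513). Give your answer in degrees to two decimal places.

θ_B ≈ 37.58°

Brewster's condition: tan θ_B = n₂/n₁ = 1.513/1.966 = 0.7696. Taking the arctangent, θ_B = 37.58°.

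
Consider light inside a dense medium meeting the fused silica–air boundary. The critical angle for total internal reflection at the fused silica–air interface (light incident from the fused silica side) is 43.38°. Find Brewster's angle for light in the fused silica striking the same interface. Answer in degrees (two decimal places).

θ_B ≈ 34.48°

At the critical angle sin θ_c = n₂/n₁, giving n₂/n₁ = sin 43.38° = 0.6868.
Then tan θ_B = n₂/n₁ = 0.6868, so θ_B = arctan 0.6868 = 34.48°.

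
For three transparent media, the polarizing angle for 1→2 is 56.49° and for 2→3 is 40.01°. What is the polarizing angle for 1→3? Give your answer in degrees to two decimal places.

tan θ_B(1→2) = n₂/n₁ = tan 56.49° = 1.5103.
tan θ_B(2→3) = n₃/n₂ = tan 40.01° = 0.8394.
n₃/n₁ = 1.2677. Then tan θ_B(1→3) = n₃/n₁, so θ_B(1→3) = arctan(1.2677) = 51.73°.

θ_B ≈ 51.73°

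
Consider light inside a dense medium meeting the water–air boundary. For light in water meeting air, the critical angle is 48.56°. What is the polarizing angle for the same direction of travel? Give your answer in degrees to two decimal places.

θ_B ≈ 36.86°

At the critical angle sin θ_c = n₂/n₁, giving n₂/n₁ = sin 48.56° = 0.7496.
Then tan θ_B = n₂/n₁ = 0.7496, so θ_B = arctan 0.7496 = 36.86°.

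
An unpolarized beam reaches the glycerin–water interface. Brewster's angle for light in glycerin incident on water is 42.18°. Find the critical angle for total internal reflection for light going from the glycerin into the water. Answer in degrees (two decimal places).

θ_c ≈ 64.97°

From Brewster, n₂/n₁ = tan θ_B = tan 42.18° = 0.9061.
Then sin θ_c = n₂/n₁ = 0.9061, so θ_c = arcsin 0.9061 = 64.97°.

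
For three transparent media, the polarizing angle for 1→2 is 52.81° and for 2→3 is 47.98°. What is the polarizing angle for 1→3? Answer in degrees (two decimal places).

θ_B ≈ 55.64°

n₂/n₁ = tan 52.81° = 1.3179 and n₃/n₂ = tan 47.98° = 1.1098.
Multiplying, n₃/n₁ = 1.3179 × 1.1098 = 1.4627, and θ_B(1→3) = arctan 1.4627 = 55.64°.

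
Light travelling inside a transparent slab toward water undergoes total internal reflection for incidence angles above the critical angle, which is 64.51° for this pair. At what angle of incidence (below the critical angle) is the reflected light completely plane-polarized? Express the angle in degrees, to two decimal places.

θ_B ≈ 42.07°

n₂/n₁ = sin θ_c = sin 64.51° = 0.9027.
tan θ_B equals the same ratio, so θ_B = arctan(0.9027) = 42.07°.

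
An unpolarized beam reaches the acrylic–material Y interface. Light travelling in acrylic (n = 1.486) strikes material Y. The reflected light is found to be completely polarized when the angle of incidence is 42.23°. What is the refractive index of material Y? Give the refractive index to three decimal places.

Full polarization of the reflected beam means tan θ_B = n₂/n₁, where n₁ is the incident medium (acrylic).
n₂ = n₁ tan θ_B = 1.486 × tan 42.23° = 1.349.

n ≈ 1.349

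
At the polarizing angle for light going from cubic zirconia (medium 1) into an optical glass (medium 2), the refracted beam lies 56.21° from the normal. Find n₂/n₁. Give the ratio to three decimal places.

At Brewster incidence θ_B = 90° − θ_t = 90° − 56.21° = 33.79°.
Then n₂/n₁ = tan θ_B = tan 33.79° = 0.669.

n₂/n₁ ≈ 0.669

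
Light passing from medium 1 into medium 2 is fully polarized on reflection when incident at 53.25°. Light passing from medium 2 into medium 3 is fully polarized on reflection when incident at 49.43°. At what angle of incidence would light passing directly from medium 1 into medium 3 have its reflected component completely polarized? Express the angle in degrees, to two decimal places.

n₂/n₁ = tan 53.25° = 1.3392 and n₃/n₂ = tan 49.43° = 1.1680.
So n₃/n₁ = (n₂/n₁)(n₃/n₂) = 1.3392 × 1.1680 = 1.5641.
θ_B(1→3) = arctan(1.5641) = 57.41°.

θ_B ≈ 57.41°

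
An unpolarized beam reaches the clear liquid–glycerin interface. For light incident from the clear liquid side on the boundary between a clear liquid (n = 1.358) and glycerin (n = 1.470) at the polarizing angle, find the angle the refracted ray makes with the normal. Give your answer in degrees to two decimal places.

θ_t ≈ 42.73°

tan θ_B = n₂/n₁ = 1.470/1.358 = 1.0825, so θ_B = 47.27°.
The refracted ray is perpendicular to the reflected ray, so θ_t = 90° − θ_B = 42.73°.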